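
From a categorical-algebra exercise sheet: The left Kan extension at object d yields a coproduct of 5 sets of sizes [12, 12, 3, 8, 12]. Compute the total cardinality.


Pointwise, the left Kan extension (Lan_F H)(d) is the colimit, indexed
by the comma category (F downarrow d), of H composed with the
projection (F downarrow d) -> C. Here that colimit is given
as a coproduct (disjoint union) of sets, so its cardinality is the
sum of the sizes of the summands.
Coproduct of sets with sizes: 12 + 12 + 3 + 8 + 12
= 47

47


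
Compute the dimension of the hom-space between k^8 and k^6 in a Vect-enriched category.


In Vect-enriched categories, Hom(k^n, k^m) is the space of m x n matrices.
dim(Hom(k^8, k^6)) = 6 * 8 = 48

48


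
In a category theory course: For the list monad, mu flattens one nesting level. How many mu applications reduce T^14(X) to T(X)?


Each application of mu: T^2 -> T removes one layer of nesting.
Starting at depth 14 (i.e., T^14(X)), we need to reach T(X).
Number of mu applications = 14 - 1 = 13

13


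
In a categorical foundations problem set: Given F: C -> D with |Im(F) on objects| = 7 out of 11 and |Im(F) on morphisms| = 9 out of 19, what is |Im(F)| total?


The image of F consists of distinct objects and distinct morphisms.
|Im(F)| on objects = 7
|Im(F)| on morphisms = 9
Total image cardinality = 7 + 9 = 16

16


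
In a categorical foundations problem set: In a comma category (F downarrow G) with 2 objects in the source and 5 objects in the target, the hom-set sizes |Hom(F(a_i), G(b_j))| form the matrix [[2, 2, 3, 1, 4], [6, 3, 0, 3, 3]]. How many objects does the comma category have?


Objects of (F downarrow G) are triples (a, b, h: F(a)->G(b)).
The count equals the sum of all entries in the hom-matrix.
sum(row 0) = 12
sum(row 1) = 15
Grand total = 27

27


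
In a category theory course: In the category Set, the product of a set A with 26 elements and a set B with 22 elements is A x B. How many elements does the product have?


In Set, the product A x B is the Cartesian product.
By the universal property, |A x B| = |A| * |B|.
|A x B| = 26 * 22 = 572

572


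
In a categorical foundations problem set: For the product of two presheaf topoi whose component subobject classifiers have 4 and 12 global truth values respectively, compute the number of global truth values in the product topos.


In a product of presheaf topoi E_1 x E_2, the subobject classifier
is Omega = Omega_1 x Omega_2 (componentwise), so
|Omega(top)| = |Omega_1(top_1)| * |Omega_2(top_2)|.
= 4 * 12 = 48.

48


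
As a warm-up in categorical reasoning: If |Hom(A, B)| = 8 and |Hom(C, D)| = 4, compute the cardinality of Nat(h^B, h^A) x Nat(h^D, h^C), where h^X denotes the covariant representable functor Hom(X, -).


By the Yoneda lemma, Nat(h^B, h^A) is isomorphic to Hom(A, B),
so |Nat(h^B, h^A)| = |Hom(A, B)| and |Nat(h^D, h^C)| = |Hom(C, D)|.
|Hom(A, B)| = 8, |Hom(C, D)| = 4.
|Nat(h^B, h^A) x Nat(h^D, h^C)| = 8 * 4 = 32

32


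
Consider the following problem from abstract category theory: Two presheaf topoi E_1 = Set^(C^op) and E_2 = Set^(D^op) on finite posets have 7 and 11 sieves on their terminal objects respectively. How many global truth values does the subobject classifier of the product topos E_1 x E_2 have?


In a product of presheaf topoi E_1 x E_2, the subobject classifier
is Omega = Omega_1 x Omega_2 (componentwise), so
|Omega(top)| = |Omega_1(top_1)| * |Omega_2(top_2)|.
= 7 * 11 = 77.

77


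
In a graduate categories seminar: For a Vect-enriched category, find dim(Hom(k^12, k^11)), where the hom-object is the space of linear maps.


In Vect-enriched categories, Hom(k^n, k^m) is the space of m x n matrices.
dim(Hom(k^12, k^11)) = 11 * 12 = 132

132


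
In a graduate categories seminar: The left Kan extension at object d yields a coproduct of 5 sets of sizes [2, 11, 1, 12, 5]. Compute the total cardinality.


Pointwise, the left Kan extension (Lan_F H)(d) is the colimit, indexed
by the comma category (F downarrow d), of H composed with the
projection (F downarrow d) -> C. Here that colimit is given
as a coproduct (disjoint union) of sets, so its cardinality is the
sum of the sizes of the summands.
Coproduct of sets with sizes: 2 + 11 + 1 + 12 + 5
= 31

31


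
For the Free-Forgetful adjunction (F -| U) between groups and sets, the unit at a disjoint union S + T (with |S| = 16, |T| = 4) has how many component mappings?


The unit eta_X: X -> U(F(X)) of the Free-Forgetful adjunction
maps each element of X to a generator of F(X). For X = S + T (disjoint
union in Set), |S + T| = |S| + |T|.
Total mappings = 16 + 4 = 20.

20


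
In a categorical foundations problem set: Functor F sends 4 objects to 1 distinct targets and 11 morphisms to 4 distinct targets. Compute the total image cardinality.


The image of F consists of distinct objects and distinct morphisms.
|Im(F)| on objects = 1
|Im(F)| on morphisms = 4
Total image cardinality = 1 + 4 = 5

5


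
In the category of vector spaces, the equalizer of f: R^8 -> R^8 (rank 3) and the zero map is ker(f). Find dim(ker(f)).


The equalizer of f and the zero map is ker(f).
By the rank-nullity theorem: dim(ker(f)) = dim(domain) - rank(f).
dim(ker(f)) = 8 - 3 = 5

5


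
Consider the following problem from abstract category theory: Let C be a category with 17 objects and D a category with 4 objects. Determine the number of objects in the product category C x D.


The product category C x D has objects that are pairs (c, d).
Number of pairs = |Ob(C)| * |Ob(D)| = 17 * 4 = 68

68


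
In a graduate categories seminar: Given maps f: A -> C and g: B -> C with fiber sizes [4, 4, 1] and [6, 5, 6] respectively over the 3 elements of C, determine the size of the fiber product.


The pullback A x_C B consists of pairs (a, b) with f(a) = g(b).
For each element c in C, the fiber product has |f^-1(c)| * |g^-1(c)| elements.
Summing over C: 4 * 6 + 4 * 5 + 1 * 6
= 24 + 20 + 6 = 50

50


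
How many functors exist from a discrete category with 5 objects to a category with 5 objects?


A functor from a discrete category C to D is determined by
where each object maps. Each of the 5 objects of C can map
to any of the 5 objects of D independently.
Number of functors = 5^5 = 3125

3125


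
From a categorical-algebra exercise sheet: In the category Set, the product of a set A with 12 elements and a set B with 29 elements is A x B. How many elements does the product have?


In Set, the product A x B is the Cartesian product.
By the universal property, |A x B| = |A| * |B|.
|A x B| = 12 * 29 = 348

348


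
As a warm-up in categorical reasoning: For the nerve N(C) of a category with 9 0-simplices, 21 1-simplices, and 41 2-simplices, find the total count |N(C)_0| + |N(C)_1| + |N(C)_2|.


The 2-skeleton of the nerve N(C) consists of simplices in dimensions 0, 1, 2:
  |N(C)_0| = 9 (objects)
  |N(C)_1| = 21 (morphisms)
  |N(C)_2| = 41 (composable pairs)
Total = 9 + 21 + 41 = 71

71


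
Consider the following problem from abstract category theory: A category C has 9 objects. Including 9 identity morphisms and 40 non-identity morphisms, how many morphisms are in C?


Each object has an identity morphism, giving 9 identities.
Adding the 40 non-identity morphisms:
Total = 9 + 40 = 49

49


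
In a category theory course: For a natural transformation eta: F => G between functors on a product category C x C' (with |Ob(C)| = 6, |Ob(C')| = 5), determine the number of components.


A natural transformation eta: F => G assigns one component morphism per
object of the domain category.
The domain is the product category C x C', so
|Ob(C x C')| = |Ob(C)| * |Ob(C')| = 6 * 5 = 30.
Therefore eta has 30 component morphisms.

30


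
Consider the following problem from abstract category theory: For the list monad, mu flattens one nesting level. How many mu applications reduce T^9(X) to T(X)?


Each application of mu: T^2 -> T removes one layer of nesting.
Starting at depth 9 (i.e., T^9(X)), we need to reach T(X).
Number of mu applications = 9 - 1 = 8

8


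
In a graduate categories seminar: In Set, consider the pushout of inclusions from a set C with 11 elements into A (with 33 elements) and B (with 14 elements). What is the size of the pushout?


The pushout A +_C B identifies the images of C in A and B.
|A +_C B| = |A| + |B| - |C| (for injections).
= 33 + 14 - 11 = 36

36


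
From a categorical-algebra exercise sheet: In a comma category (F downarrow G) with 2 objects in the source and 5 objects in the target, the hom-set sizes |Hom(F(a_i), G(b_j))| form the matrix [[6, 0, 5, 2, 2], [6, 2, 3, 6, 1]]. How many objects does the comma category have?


Objects of (F downarrow G) are triples (a, b, h: F(a)->G(b)).
The count equals the sum of all entries in the hom-matrix.
sum(row 0) = 15
sum(row 1) = 18
Grand total = 33

33


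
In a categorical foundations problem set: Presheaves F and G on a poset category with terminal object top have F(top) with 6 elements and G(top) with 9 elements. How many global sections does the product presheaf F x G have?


Global sections of a presheaf on a poset with terminal top satisfy
Gamma(H) ~ H(top). Presheaves admit pointwise products, so
(F x G)(top) = F(top) x G(top) (Cartesian product).
|Gamma(F x G)| = |F(top)| * |G(top)| = 6 * 9 = 54.

54


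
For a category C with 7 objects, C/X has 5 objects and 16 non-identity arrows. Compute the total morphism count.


In the slice category C/X, objects are morphisms to X.
Identity morphisms: 5 (one per object of C/X).
Non-identity morphisms: 16.
Total = 5 + 16 = 21

21


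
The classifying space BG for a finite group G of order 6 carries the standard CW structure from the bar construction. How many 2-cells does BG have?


In the bar-construction CW model of BG, the n-cells are indexed by
n-tuples [g_1|...|g_n] of non-identity elements of G (degenerate
simplices with some g_i = e do not contribute cells), so there are
(|G| - 1)^n n-cells.
For dim = 2 with |G| = 6:
cells = (6 - 1)^2 = 5^2 = 25

25


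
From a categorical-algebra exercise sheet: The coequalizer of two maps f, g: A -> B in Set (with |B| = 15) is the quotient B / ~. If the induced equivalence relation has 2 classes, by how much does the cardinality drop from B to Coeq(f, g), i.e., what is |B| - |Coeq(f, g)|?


The coequalizer Coeq(f, g) = B / ~ has one element per equivalence class.
|B| = 15, |Coeq(f, g)| = 2.
|B| - |Coeq(f, g)| = 15 - 2 = 13.

13


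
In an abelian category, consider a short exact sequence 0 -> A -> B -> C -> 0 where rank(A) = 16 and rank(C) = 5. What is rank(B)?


For a short exact sequence 0 -> A -> B -> C -> 0,
rank is additive: rank(B) = rank(A) + rank(C).
rank(B) = 16 + 5 = 21

21


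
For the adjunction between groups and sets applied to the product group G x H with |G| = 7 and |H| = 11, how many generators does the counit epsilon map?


The counit epsilon_K: F(U(K)) -> K of the Free-Forgetful adjunction
maps |K| generators of F(U(K)) into K. For K = G x H (the product group),
|G x H| = |G| * |H|.
Total generators mapped = 7 * 11 = 77.

77


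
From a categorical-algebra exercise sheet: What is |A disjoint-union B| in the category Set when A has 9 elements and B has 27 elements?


In Set, the coproduct A + B is the disjoint union.
|A + B| = |A| + |B| = 9 + 27 = 36

36


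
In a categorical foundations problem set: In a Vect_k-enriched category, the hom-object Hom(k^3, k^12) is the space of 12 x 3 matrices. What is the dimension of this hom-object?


In Vect-enriched categories, Hom(k^n, k^m) is the space of m x n matrices.
dim(Hom(k^3, k^12)) = 12 * 3 = 36

36


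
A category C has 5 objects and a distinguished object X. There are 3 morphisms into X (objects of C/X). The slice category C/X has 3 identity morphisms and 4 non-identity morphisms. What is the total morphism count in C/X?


In the slice category C/X, objects are morphisms to X.
Identity morphisms: 3 (one per object of C/X).
Non-identity morphisms: 4.
Total = 3 + 4 = 7

7


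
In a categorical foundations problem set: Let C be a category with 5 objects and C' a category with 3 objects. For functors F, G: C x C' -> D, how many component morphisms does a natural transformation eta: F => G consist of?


A natural transformation eta: F => G assigns one component morphism per
object of the domain category.
The domain is the product category C x C', so
|Ob(C x C')| = |Ob(C)| * |Ob(C')| = 5 * 3 = 15.
Therefore eta has 15 component morphisms.

15


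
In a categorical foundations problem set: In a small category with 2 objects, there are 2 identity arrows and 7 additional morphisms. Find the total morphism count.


Each object has an identity morphism, giving 2 identities.
Adding the 7 non-identity morphisms:
Total = 2 + 7 = 9

9


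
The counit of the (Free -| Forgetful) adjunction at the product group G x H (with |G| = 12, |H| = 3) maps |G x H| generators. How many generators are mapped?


The counit epsilon_K: F(U(K)) -> K of the Free-Forgetful adjunction
maps |K| generators of F(U(K)) into K. For K = G x H (the product group),
|G x H| = |G| * |H|.
Total generators mapped = 12 * 3 = 36.

36


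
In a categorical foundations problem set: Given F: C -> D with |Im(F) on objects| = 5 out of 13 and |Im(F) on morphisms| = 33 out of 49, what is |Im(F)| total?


The image of F consists of distinct objects and distinct morphisms.
|Im(F)| on objects = 5
|Im(F)| on morphisms = 33
Total image cardinality = 5 + 33 = 38

38


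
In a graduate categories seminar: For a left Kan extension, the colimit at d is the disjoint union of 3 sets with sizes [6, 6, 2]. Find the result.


Pointwise, the left Kan extension (Lan_F H)(d) is the colimit, indexed
by the comma category (F downarrow d), of H composed with the
projection (F downarrow d) -> C. Here that colimit is given
as a coproduct (disjoint union) of sets, so its cardinality is the
sum of the sizes of the summands.
Coproduct of sets with sizes: 6 + 6 + 2
= 14

14


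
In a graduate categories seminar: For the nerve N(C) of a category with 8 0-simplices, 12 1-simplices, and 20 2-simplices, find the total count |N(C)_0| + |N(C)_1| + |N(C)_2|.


The 2-skeleton of the nerve N(C) consists of simplices in dimensions 0, 1, 2:
  |N(C)_0| = 8 (objects)
  |N(C)_1| = 12 (morphisms)
  |N(C)_2| = 20 (composable pairs)
Total = 8 + 12 + 20 = 40

40


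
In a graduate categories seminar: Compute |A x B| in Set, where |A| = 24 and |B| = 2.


In Set, the product A x B is the Cartesian product.
By the universal property, |A x B| = |A| * |B|.
|A x B| = 24 * 2 = 48

48


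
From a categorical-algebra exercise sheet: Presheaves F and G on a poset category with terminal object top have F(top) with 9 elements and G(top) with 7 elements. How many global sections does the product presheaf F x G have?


Global sections of a presheaf on a poset with terminal top satisfy
Gamma(H) ~ H(top). Presheaves admit pointwise products, so
(F x G)(top) = F(top) x G(top) (Cartesian product).
|Gamma(F x G)| = |F(top)| * |G(top)| = 9 * 7 = 63.

63


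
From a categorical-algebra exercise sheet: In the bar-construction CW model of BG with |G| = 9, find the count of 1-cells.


In the bar-construction CW model of BG, the n-cells are indexed by
n-tuples [g_1|...|g_n] of non-identity elements of G (degenerate
simplices with some g_i = e do not contribute cells), so there are
(|G| - 1)^n n-cells.
For dim = 1 with |G| = 9:
cells = (9 - 1)^1 = 8^1 = 8

8


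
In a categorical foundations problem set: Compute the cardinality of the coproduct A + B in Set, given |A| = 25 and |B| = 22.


In Set, the coproduct A + B is the disjoint union.
|A + B| = |A| + |B| = 25 + 22 = 47

47


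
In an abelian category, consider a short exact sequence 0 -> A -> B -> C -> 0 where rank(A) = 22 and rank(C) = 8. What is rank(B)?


For a short exact sequence 0 -> A -> B -> C -> 0,
rank is additive: rank(B) = rank(A) + rank(C).
rank(B) = 22 + 8 = 30

30


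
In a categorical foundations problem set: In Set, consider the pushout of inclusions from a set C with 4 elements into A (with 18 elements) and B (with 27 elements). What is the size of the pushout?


The pushout A +_C B identifies the images of C in A and B.
|A +_C B| = |A| + |B| - |C| (for injections).
= 18 + 27 - 4 = 41

41


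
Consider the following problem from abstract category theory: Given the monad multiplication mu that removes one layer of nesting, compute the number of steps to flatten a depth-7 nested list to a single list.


Each application of mu: T^2 -> T removes one layer of nesting.
Starting at depth 7 (i.e., T^7(X)), we need to reach T(X).
Number of mu applications = 7 - 1 = 6

6


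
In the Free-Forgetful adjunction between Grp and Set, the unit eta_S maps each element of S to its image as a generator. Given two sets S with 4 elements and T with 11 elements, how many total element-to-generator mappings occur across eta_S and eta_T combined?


The unit eta_X: X -> U(F(X)) of the Free-Forgetful adjunction
maps each element of X to a generator of F(X). For X = S + T (disjoint
union in Set), |S + T| = |S| + |T|.
Total mappings = 4 + 11 = 15.

15


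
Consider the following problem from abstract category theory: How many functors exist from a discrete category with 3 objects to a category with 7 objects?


A functor from a discrete category C to D is determined by
where each object maps. Each of the 3 objects of C can map
to any of the 7 objects of D independently.
Number of functors = 7^3 = 343

343


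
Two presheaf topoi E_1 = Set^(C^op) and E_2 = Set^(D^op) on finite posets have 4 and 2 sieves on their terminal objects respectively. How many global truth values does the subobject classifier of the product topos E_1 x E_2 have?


In a product of presheaf topoi E_1 x E_2, the subobject classifier
is Omega = Omega_1 x Omega_2 (componentwise), so
|Omega(top)| = |Omega_1(top_1)| * |Omega_2(top_2)|.
= 4 * 2 = 8.

8


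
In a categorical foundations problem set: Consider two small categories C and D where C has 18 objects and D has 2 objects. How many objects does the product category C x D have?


The product category C x D has objects that are pairs (c, d).
Number of pairs = |Ob(C)| * |Ob(D)| = 18 * 2 = 36

36


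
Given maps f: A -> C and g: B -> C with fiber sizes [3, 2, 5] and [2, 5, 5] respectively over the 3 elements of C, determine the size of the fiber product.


The pullback A x_C B consists of pairs (a, b) with f(a) = g(b).
For each element c in C, the fiber product has |f^-1(c)| * |g^-1(c)| elements.
Summing over C: 3 * 2 + 2 * 5 + 5 * 5
= 6 + 10 + 25 = 41

41


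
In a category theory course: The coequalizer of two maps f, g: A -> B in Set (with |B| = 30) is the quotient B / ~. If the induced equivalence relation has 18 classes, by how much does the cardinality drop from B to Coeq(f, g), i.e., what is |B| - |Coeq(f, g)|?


The coequalizer Coeq(f, g) = B / ~ has one element per equivalence class.
|B| = 30, |Coeq(f, g)| = 18.
|B| - |Coeq(f, g)| = 30 - 18 = 12.

12


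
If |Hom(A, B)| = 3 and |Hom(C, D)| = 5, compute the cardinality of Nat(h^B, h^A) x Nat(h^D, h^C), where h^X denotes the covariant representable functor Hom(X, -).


By the Yoneda lemma, Nat(h^B, h^A) is isomorphic to Hom(A, B),
so |Nat(h^B, h^A)| = |Hom(A, B)| and |Nat(h^D, h^C)| = |Hom(C, D)|.
|Hom(A, B)| = 3, |Hom(C, D)| = 5.
|Nat(h^B, h^A) x Nat(h^D, h^C)| = 3 * 5 = 15

15


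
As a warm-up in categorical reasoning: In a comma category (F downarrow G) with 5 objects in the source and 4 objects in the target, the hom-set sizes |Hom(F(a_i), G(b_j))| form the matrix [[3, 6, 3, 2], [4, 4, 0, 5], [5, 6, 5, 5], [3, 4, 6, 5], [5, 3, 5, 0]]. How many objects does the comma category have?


Objects of (F downarrow G) are triples (a, b, h: F(a)->G(b)).
The count equals the sum of all entries in the hom-matrix.
sum(row 0) = 14
sum(row 1) = 13
sum(row 2) = 21
sum(row 3) = 18
sum(row 4) = 13
Grand total = 79

79


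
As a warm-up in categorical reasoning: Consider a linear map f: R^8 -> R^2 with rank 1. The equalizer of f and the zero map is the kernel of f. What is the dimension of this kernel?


The equalizer of f and the zero map is ker(f).
By the rank-nullity theorem: dim(ker(f)) = dim(domain) - rank(f).
dim(ker(f)) = 8 - 1 = 7

7


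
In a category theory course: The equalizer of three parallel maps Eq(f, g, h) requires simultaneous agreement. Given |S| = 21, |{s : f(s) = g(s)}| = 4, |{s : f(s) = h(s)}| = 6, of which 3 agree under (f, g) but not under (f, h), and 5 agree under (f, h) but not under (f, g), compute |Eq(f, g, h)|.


Eq(f, g, h) is the triple-agreement set: points in S where all three
maps take the same value. Using inclusion-exclusion on the pairwise data:
Pair (f, g) agrees on 4 points; pair (f, h) on 6 points.
Points agreeing under (f, g) but not (f, h) = 3; under (f, h) but not (f, g) = 5.
Triple-agreement = agreement-in-(f, g) minus points that agree under (f, g) but not (f, h):
|Eq(f, g, h)| = 4 - 3 = 1
(cross-check via (f, h): 6 - 5 = 1.)

1


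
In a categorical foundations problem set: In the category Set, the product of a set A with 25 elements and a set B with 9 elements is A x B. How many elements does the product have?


In Set, the product A x B is the Cartesian product.
By the universal property, |A x B| = |A| * |B|.
|A x B| = 25 * 9 = 225

225


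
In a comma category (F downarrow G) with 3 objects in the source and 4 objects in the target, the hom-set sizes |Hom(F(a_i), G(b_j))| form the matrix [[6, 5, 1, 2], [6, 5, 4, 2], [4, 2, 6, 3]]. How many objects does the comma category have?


Objects of (F downarrow G) are triples (a, b, h: F(a)->G(b)).
The count equals the sum of all entries in the hom-matrix.
sum(row 0) = 14
sum(row 1) = 17
sum(row 2) = 15
Grand total = 46

46


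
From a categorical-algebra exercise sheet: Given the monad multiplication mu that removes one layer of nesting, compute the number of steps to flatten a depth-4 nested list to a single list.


Each application of mu: T^2 -> T removes one layer of nesting.
Starting at depth 4 (i.e., T^4(X)), we need to reach T(X).
Number of mu applications = 4 - 1 = 3

3


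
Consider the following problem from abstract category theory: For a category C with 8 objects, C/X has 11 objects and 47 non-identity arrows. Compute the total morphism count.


In the slice category C/X, objects are morphisms to X.
Identity morphisms: 11 (one per object of C/X).
Non-identity morphisms: 47.
Total = 11 + 47 = 58

58


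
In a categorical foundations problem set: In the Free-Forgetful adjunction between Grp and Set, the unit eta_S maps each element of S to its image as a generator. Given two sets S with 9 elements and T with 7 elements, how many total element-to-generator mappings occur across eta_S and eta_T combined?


The unit eta_X: X -> U(F(X)) of the Free-Forgetful adjunction
maps each element of X to a generator of F(X). For X = S + T (disjoint
union in Set), |S + T| = |S| + |T|.
Total mappings = 9 + 7 = 16.

16


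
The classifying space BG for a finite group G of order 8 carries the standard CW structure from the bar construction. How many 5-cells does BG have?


In the bar-construction CW model of BG, the n-cells are indexed by
n-tuples [g_1|...|g_n] of non-identity elements of G (degenerate
simplices with some g_i = e do not contribute cells), so there are
(|G| - 1)^n n-cells.
For dim = 5 with |G| = 8:
cells = (8 - 1)^5 = 7^5 = 16807

16807


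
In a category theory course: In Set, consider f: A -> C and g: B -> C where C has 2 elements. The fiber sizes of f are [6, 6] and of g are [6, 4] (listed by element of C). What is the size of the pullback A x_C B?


The pullback A x_C B consists of pairs (a, b) with f(a) = g(b).
For each element c in C, the fiber product has |f^-1(c)| * |g^-1(c)| elements.
Summing over C: 6 * 6 + 6 * 4
= 36 + 24 = 60

60


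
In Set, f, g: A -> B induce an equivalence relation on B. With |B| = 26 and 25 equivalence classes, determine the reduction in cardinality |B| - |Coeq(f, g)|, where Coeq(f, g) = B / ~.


The coequalizer Coeq(f, g) = B / ~ has one element per equivalence class.
|B| = 26, |Coeq(f, g)| = 25.
|B| - |Coeq(f, g)| = 26 - 25 = 1.

1


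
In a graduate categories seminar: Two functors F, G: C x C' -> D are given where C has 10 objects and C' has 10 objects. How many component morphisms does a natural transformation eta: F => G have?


A natural transformation eta: F => G assigns one component morphism per
object of the domain category.
The domain is the product category C x C', so
|Ob(C x C')| = |Ob(C)| * |Ob(C')| = 10 * 10 = 100.
Therefore eta has 100 component morphisms.

100


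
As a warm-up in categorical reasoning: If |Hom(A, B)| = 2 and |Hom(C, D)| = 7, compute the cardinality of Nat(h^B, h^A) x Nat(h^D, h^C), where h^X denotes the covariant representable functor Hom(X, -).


By the Yoneda lemma, Nat(h^B, h^A) is isomorphic to Hom(A, B),
so |Nat(h^B, h^A)| = |Hom(A, B)| and |Nat(h^D, h^C)| = |Hom(C, D)|.
|Hom(A, B)| = 2, |Hom(C, D)| = 7.
|Nat(h^B, h^A) x Nat(h^D, h^C)| = 2 * 7 = 14

14


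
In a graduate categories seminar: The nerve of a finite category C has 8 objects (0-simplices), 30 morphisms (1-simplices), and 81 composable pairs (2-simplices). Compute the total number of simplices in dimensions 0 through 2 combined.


The 2-skeleton of the nerve N(C) consists of simplices in dimensions 0, 1, 2:
  |N(C)_0| = 8 (objects)
  |N(C)_1| = 30 (morphisms)
  |N(C)_2| = 81 (composable pairs)
Total = 8 + 30 + 81 = 119

119


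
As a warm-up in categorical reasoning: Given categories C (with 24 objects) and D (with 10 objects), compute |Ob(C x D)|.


The product category C x D has objects that are pairs (c, d).
Number of pairs = |Ob(C)| * |Ob(D)| = 24 * 10 = 240

240


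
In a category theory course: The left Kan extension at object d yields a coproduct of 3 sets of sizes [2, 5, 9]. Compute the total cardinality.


Pointwise, the left Kan extension (Lan_F H)(d) is the colimit, indexed
by the comma category (F downarrow d), of H composed with the
projection (F downarrow d) -> C. Here that colimit is given
as a coproduct (disjoint union) of sets, so its cardinality is the
sum of the sizes of the summands.
Coproduct of sets with sizes: 2 + 5 + 9
= 16

16


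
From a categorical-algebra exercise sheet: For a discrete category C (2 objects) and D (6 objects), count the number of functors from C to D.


A functor from a discrete category C to D is determined by
where each object maps. Each of the 2 objects of C can map
to any of the 6 objects of D independently.
Number of functors = 6^2 = 36

36


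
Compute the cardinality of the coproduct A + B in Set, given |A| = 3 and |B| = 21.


In Set, the coproduct A + B is the disjoint union.
|A + B| = |A| + |B| = 3 + 21 = 24

24


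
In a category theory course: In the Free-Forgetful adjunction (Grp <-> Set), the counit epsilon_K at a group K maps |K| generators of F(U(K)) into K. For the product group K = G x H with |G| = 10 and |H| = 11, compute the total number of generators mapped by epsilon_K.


The counit epsilon_K: F(U(K)) -> K of the Free-Forgetful adjunction
maps |K| generators of F(U(K)) into K. For K = G x H (the product group),
|G x H| = |G| * |H|.
Total generators mapped = 10 * 11 = 110.

110


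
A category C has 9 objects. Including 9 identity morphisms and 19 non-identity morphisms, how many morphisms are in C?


Each object has an identity morphism, giving 9 identities.
Adding the 19 non-identity morphisms:
Total = 9 + 19 = 28

28


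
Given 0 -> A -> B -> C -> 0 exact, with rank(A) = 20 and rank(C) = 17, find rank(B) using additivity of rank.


For a short exact sequence 0 -> A -> B -> C -> 0,
rank is additive: rank(B) = rank(A) + rank(C).
rank(B) = 20 + 17 = 37

37


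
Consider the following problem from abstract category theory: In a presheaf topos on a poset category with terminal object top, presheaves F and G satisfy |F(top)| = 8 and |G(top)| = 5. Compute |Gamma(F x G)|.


Global sections of a presheaf on a poset with terminal top satisfy
Gamma(H) ~ H(top). Presheaves admit pointwise products, so
(F x G)(top) = F(top) x G(top) (Cartesian product).
|Gamma(F x G)| = |F(top)| * |G(top)| = 8 * 5 = 40.

40


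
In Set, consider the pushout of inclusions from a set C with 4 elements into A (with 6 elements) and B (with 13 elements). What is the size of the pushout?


The pushout A +_C B identifies the images of C in A and B.
|A +_C B| = |A| + |B| - |C| (for injections).
= 6 + 13 - 4 = 15

15


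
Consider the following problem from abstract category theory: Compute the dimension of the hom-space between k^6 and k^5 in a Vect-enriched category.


In Vect-enriched categories, Hom(k^n, k^m) is the space of m x n matrices.
dim(Hom(k^6, k^5)) = 5 * 6 = 30

30


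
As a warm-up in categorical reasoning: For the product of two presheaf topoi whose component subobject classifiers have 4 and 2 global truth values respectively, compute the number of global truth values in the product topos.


In a product of presheaf topoi E_1 x E_2, the subobject classifier
is Omega = Omega_1 x Omega_2 (componentwise), so
|Omega(top)| = |Omega_1(top_1)| * |Omega_2(top_2)|.
= 4 * 2 = 8.

8


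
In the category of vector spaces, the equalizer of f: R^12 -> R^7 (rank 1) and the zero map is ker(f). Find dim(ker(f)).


The equalizer of f and the zero map is ker(f).
By the rank-nullity theorem: dim(ker(f)) = dim(domain) - rank(f).
dim(ker(f)) = 12 - 1 = 11

11


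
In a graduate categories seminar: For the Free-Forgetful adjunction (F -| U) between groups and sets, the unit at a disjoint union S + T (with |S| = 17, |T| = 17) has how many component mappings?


The unit eta_X: X -> U(F(X)) of the Free-Forgetful adjunction
maps each element of X to a generator of F(X). For X = S + T (disjoint
union in Set), |S + T| = |S| + |T|.
Total mappings = 17 + 17 = 34.

34


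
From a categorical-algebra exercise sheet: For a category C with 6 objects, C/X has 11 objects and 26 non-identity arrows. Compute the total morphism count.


In the slice category C/X, objects are morphisms to X.
Identity morphisms: 11 (one per object of C/X).
Non-identity morphisms: 26.
Total = 11 + 26 = 37

37


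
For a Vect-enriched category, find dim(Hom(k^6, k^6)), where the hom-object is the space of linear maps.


In Vect-enriched categories, Hom(k^n, k^m) is the space of m x n matrices.
dim(Hom(k^6, k^6)) = 6 * 6 = 36

36


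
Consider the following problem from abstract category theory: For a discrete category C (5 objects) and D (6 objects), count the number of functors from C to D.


A functor from a discrete category C to D is determined by
where each object maps. Each of the 5 objects of C can map
to any of the 6 objects of D independently.
Number of functors = 6^5 = 7776

7776


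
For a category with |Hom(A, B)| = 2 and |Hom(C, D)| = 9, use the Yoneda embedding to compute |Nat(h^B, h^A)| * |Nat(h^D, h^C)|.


By the Yoneda lemma, Nat(h^B, h^A) is isomorphic to Hom(A, B),
so |Nat(h^B, h^A)| = |Hom(A, B)| and |Nat(h^D, h^C)| = |Hom(C, D)|.
|Hom(A, B)| = 2, |Hom(C, D)| = 9.
|Nat(h^B, h^A) x Nat(h^D, h^C)| = 2 * 9 = 18

18


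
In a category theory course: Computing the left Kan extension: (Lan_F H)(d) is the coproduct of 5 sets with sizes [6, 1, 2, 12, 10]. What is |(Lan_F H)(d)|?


Pointwise, the left Kan extension (Lan_F H)(d) is the colimit, indexed
by the comma category (F downarrow d), of H composed with the
projection (F downarrow d) -> C. Here that colimit is given
as a coproduct (disjoint union) of sets, so its cardinality is the
sum of the sizes of the summands.
Coproduct of sets with sizes: 6 + 1 + 2 + 12 + 10
= 31

31


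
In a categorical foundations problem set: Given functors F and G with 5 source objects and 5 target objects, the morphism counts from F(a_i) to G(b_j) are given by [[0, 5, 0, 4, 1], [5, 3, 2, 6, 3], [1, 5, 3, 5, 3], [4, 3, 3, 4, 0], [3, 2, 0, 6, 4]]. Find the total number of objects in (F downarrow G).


Objects of (F downarrow G) are triples (a, b, h: F(a)->G(b)).
The count equals the sum of all entries in the hom-matrix.
sum(row 0) = 10
sum(row 1) = 19
sum(row 2) = 17
sum(row 3) = 14
sum(row 4) = 15
Grand total = 75

75


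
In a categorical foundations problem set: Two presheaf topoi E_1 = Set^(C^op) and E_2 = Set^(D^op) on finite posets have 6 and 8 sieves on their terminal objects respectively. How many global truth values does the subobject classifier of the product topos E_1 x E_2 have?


In a product of presheaf topoi E_1 x E_2, the subobject classifier
is Omega = Omega_1 x Omega_2 (componentwise), so
|Omega(top)| = |Omega_1(top_1)| * |Omega_2(top_2)|.
= 6 * 8 = 48.

48


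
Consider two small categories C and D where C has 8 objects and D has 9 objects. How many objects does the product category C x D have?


The product category C x D has objects that are pairs (c, d).
Number of pairs = |Ob(C)| * |Ob(D)| = 8 * 9 = 72

72


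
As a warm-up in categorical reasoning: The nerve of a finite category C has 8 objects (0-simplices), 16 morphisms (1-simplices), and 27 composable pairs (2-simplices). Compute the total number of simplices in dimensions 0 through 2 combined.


The 2-skeleton of the nerve N(C) consists of simplices in dimensions 0, 1, 2:
  |N(C)_0| = 8 (objects)
  |N(C)_1| = 16 (morphisms)
  |N(C)_2| = 27 (composable pairs)
Total = 8 + 16 + 27 = 51

51


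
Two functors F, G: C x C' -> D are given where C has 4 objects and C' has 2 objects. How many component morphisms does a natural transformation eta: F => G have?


A natural transformation eta: F => G assigns one component morphism per
object of the domain category.
The domain is the product category C x C', so
|Ob(C x C')| = |Ob(C)| * |Ob(C')| = 4 * 2 = 8.
Therefore eta has 8 component morphisms.

8


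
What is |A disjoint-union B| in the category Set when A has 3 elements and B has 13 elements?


In Set, the coproduct A + B is the disjoint union.
|A + B| = |A| + |B| = 3 + 13 = 16

16


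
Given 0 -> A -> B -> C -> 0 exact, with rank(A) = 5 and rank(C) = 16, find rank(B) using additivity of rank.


For a short exact sequence 0 -> A -> B -> C -> 0,
rank is additive: rank(B) = rank(A) + rank(C).
rank(B) = 5 + 16 = 21

21


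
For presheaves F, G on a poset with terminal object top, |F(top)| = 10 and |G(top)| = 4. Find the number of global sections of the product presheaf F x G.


Global sections of a presheaf on a poset with terminal top satisfy
Gamma(H) ~ H(top). Presheaves admit pointwise products, so
(F x G)(top) = F(top) x G(top) (Cartesian product).
|Gamma(F x G)| = |F(top)| * |G(top)| = 10 * 4 = 40.

40


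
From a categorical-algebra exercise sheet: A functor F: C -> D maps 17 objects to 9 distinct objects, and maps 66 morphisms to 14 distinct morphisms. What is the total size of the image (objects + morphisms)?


The image of F consists of distinct objects and distinct morphisms.
|Im(F)| on objects = 9
|Im(F)| on morphisms = 14
Total image cardinality = 9 + 14 = 23

23


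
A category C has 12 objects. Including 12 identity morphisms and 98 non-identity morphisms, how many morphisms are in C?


Each object has an identity morphism, giving 12 identities.
Adding the 98 non-identity morphisms:
Total = 12 + 98 = 110

110


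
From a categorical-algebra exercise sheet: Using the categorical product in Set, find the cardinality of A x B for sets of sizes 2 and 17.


In Set, the product A x B is the Cartesian product.
By the universal property, |A x B| = |A| * |B|.
|A x B| = 2 * 17 = 34

34


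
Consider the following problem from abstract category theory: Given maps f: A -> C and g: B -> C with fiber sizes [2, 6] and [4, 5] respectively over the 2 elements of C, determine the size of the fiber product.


The pullback A x_C B consists of pairs (a, b) with f(a) = g(b).
For each element c in C, the fiber product has |f^-1(c)| * |g^-1(c)| elements.
Summing over C: 2 * 4 + 6 * 5
= 8 + 30 = 38

38


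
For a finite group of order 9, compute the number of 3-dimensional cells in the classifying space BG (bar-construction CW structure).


In the bar-construction CW model of BG, the n-cells are indexed by
n-tuples [g_1|...|g_n] of non-identity elements of G (degenerate
simplices with some g_i = e do not contribute cells), so there are
(|G| - 1)^n n-cells.
For dim = 3 with |G| = 9:
cells = (9 - 1)^3 = 8^3 = 512

512


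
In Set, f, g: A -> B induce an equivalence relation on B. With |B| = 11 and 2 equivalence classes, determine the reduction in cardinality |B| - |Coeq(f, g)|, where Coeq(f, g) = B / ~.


The coequalizer Coeq(f, g) = B / ~ has one element per equivalence class.
|B| = 11, |Coeq(f, g)| = 2.
|B| - |Coeq(f, g)| = 11 - 2 = 9.

9


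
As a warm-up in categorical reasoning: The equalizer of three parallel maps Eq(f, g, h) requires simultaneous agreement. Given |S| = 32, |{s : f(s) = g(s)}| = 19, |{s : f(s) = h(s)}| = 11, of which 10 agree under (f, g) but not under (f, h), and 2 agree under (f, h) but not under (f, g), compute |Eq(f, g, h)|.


Eq(f, g, h) is the triple-agreement set: points in S where all three
maps take the same value. Using inclusion-exclusion on the pairwise data:
Pair (f, g) agrees on 19 points; pair (f, h) on 11 points.
Points agreeing under (f, g) but not (f, h) = 10; under (f, h) but not (f, g) = 2.
Triple-agreement = agreement-in-(f, g) minus points that agree under (f, g) but not (f, h):
|Eq(f, g, h)| = 19 - 10 = 9
(cross-check via (f, h): 11 - 2 = 9.)

9


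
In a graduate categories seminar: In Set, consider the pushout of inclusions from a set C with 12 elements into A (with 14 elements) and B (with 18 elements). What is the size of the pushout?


The pushout A +_C B identifies the images of C in A and B.
|A +_C B| = |A| + |B| - |C| (for injections).
= 14 + 18 - 12 = 20

20


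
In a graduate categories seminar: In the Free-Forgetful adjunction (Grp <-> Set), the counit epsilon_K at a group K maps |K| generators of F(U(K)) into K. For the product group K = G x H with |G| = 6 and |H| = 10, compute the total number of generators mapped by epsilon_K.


The counit epsilon_K: F(U(K)) -> K of the Free-Forgetful adjunction
maps |K| generators of F(U(K)) into K. For K = G x H (the product group),
|G x H| = |G| * |H|.
Total generators mapped = 6 * 10 = 60.

60


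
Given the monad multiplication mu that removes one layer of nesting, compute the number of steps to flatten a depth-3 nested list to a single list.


Each application of mu: T^2 -> T removes one layer of nesting.
Starting at depth 3 (i.e., T^3(X)), we need to reach T(X).
Number of mu applications = 3 - 1 = 2

2


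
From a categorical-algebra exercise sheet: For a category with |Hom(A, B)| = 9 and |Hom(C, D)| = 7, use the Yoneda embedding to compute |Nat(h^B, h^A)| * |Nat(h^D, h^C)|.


By the Yoneda lemma, Nat(h^B, h^A) is isomorphic to Hom(A, B),
so |Nat(h^B, h^A)| = |Hom(A, B)| and |Nat(h^D, h^C)| = |Hom(C, D)|.
|Hom(A, B)| = 9, |Hom(C, D)| = 7.
|Nat(h^B, h^A) x Nat(h^D, h^C)| = 9 * 7 = 63

63


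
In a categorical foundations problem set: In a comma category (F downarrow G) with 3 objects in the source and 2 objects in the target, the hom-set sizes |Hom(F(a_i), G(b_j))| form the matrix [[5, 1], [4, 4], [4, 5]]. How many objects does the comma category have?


Objects of (F downarrow G) are triples (a, b, h: F(a)->G(b)).
The count equals the sum of all entries in the hom-matrix.
sum(row 0) = 6
sum(row 1) = 8
sum(row 2) = 9
Grand total = 23

23


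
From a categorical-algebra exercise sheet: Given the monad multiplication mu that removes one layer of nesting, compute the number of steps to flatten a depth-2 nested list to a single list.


Each application of mu: T^2 -> T removes one layer of nesting.
Starting at depth 2 (i.e., T^2(X)), we need to reach T(X).
Number of mu applications = 2 - 1 = 1

1


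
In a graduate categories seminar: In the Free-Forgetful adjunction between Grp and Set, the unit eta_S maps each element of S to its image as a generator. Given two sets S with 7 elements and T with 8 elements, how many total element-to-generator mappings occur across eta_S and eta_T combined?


The unit eta_X: X -> U(F(X)) of the Free-Forgetful adjunction
maps each element of X to a generator of F(X). For X = S + T (disjoint
union in Set), |S + T| = |S| + |T|.
Total mappings = 7 + 8 = 15.

15
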